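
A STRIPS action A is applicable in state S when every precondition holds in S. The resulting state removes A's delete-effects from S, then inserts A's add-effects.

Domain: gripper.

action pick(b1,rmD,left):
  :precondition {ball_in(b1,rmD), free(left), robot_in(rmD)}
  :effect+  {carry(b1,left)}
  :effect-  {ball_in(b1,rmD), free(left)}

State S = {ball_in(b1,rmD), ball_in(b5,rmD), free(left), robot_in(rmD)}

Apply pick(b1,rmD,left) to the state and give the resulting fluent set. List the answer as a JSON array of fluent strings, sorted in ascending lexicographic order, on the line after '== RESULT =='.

Compute (S \ del) ∪ add:
  pre ⊆ S: {ball_in(b1,rmD), free(left), robot_in(rmD)} ⊆ S  — applicable
  S \ del = {ball_in(b5,rmD), robot_in(rmD)}
  ∪ add   = {ball_in(b5,rmD), carry(b1,left), robot_in(rmD)}

== RESULT ==
["ball_in(b5,rmD)", "carry(b1,left)", "robot_in(rmD)"]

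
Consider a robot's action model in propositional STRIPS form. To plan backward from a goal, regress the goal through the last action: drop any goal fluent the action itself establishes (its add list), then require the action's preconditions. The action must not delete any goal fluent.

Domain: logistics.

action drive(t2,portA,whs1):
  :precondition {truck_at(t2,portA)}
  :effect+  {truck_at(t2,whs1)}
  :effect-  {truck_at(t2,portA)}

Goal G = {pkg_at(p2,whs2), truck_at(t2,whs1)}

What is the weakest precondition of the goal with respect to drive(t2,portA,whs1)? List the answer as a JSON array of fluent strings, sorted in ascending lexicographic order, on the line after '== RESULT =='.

Regress:
  G ∩ del = {}  (empty — regression defined)
  G \ add = {pkg_at(p2,whs2), truck_at(t2,whs1)} \ {truck_at(t2,whs1)} = {pkg_at(p2,whs2)}
  ∪ pre   = {pkg_at(p2,whs2)} ∪ {truck_at(t2,portA)}
          = {pkg_at(p2,whs2), truck_at(t2,portA)}

== RESULT ==
["pkg_at(p2,whs2)", "truck_at(t2,portA)"]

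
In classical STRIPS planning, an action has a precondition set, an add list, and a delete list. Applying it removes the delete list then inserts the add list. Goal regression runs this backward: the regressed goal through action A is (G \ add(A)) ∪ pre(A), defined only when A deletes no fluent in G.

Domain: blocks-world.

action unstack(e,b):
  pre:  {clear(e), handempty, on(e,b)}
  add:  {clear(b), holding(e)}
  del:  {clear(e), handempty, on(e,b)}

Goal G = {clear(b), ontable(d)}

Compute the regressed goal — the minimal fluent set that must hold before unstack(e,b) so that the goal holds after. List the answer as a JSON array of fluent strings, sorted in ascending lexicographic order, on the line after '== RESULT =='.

Regress:
  G ∩ del = {}  (empty — regression defined)
  G \ add = {clear(b), ontable(d)} \ {clear(b), holding(e)} = {ontable(d)}
  ∪ pre   = {ontable(d)} ∪ {clear(e), handempty, on(e,b)}
          = {clear(e), handempty, on(e,b), ontable(d)}

== RESULT ==
["clear(e)", "handempty", "on(e,b)", "ontable(d)"]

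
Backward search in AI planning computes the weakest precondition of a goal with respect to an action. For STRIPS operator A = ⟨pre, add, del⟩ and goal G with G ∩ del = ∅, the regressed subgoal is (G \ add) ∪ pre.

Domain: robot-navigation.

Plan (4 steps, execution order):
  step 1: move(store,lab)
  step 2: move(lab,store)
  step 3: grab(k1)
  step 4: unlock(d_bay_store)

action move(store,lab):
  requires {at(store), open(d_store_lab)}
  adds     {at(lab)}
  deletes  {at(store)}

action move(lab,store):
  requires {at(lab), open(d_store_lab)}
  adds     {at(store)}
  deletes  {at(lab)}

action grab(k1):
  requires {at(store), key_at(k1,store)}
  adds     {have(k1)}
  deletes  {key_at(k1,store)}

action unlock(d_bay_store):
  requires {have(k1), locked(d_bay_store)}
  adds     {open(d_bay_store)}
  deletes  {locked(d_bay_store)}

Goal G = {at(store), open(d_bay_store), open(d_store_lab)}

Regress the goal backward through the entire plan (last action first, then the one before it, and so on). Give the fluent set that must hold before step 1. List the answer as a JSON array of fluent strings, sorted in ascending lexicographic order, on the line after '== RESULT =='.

Regress step by step:
  through step 4 (unlock(d_bay_store)): drop {open(d_bay_store)}, keep {at(store), open(d_store_lab)}, require {have(k1), locked(d_bay_store)}
    → {at(store), have(k1), locked(d_bay_store), open(d_store_lab)}
  through step 3 (grab(k1)): drop {have(k1)}, keep {at(store), locked(d_bay_store), open(d_store_lab)}, require {at(store), key_at(k1,store)}
    → {at(store), key_at(k1,store), locked(d_bay_store), open(d_store_lab)}
  through step 2 (move(lab,store)): drop {at(store)}, keep {key_at(k1,store), locked(d_bay_store), open(d_store_lab)}, require {at(lab), open(d_store_lab)}
    → {at(lab), key_at(k1,store), locked(d_bay_store), open(d_store_lab)}
  through step 1 (move(store,lab)): drop {at(lab)}, keep {key_at(k1,store), locked(d_bay_store), open(d_store_lab)}, require {at(store), open(d_store_lab)}
    → {at(store), key_at(k1,store), locked(d_bay_store), open(d_store_lab)}

== RESULT ==
["at(store)", "key_at(k1,store)", "locked(d_bay_store)", "open(d_store_lab)"]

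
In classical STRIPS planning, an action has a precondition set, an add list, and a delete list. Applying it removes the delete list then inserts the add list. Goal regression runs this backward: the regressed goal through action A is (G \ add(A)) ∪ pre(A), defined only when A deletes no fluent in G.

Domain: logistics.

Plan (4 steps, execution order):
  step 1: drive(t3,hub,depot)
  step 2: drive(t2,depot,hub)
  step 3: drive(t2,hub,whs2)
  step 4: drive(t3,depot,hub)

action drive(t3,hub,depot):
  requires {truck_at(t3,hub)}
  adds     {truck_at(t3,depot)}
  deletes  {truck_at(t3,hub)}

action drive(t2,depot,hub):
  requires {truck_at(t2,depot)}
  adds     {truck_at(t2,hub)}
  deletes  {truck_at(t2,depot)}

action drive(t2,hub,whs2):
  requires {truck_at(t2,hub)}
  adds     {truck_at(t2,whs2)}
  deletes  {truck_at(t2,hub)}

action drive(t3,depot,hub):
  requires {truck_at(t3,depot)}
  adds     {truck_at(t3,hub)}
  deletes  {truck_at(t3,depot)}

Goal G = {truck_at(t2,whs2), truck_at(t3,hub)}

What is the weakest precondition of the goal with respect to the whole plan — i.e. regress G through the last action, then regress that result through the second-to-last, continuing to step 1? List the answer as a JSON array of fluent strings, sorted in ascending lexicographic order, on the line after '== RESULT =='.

Regress step by step:
  through step 4 (drive(t3,depot,hub)): drop {truck_at(t3,hub)}, keep {truck_at(t2,whs2)}, require {truck_at(t3,depot)}
    → {truck_at(t2,whs2), truck_at(t3,depot)}
  through step 3 (drive(t2,hub,whs2)): drop {truck_at(t2,whs2)}, keep {truck_at(t3,depot)}, require {truck_at(t2,hub)}
    → {truck_at(t2,hub), truck_at(t3,depot)}
  through step 2 (drive(t2,depot,hub)): drop {truck_at(t2,hub)}, keep {truck_at(t3,depot)}, require {truck_at(t2,depot)}
    → {truck_at(t2,depot), truck_at(t3,depot)}
  through step 1 (drive(t3,hub,depot)): drop {truck_at(t3,depot)}, keep {truck_at(t2,depot)}, require {truck_at(t3,hub)}
    → {truck_at(t2,depot), truck_at(t3,hub)}

== RESULT ==
["truck_at(t2,depot)", "truck_at(t3,hub)"]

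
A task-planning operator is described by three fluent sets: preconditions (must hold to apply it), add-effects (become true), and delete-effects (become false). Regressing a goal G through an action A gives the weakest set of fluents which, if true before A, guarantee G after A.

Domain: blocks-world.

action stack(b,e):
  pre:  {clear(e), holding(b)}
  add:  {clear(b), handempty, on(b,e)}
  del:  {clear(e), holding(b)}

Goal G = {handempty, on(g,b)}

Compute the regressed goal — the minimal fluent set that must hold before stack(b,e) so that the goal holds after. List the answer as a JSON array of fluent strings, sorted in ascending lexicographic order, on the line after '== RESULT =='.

Regress:
  G ∩ del = {}  (empty — regression defined)
  G \ add = {handempty, on(g,b)} \ {clear(b), handempty, on(b,e)} = {on(g,b)}
  ∪ pre   = {on(g,b)} ∪ {clear(e), holding(b)}
          = {clear(e), holding(b), on(g,b)}

== RESULT ==
["clear(e)", "holding(b)", "on(g,b)"]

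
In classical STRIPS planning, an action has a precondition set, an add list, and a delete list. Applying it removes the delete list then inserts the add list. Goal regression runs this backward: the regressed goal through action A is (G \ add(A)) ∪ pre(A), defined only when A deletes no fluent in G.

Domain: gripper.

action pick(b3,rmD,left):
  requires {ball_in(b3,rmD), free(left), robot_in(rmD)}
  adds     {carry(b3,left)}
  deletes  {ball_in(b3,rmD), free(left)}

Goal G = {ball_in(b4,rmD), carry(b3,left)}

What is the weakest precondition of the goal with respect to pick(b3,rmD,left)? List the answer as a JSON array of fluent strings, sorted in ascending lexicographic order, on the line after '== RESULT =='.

Regress:
  G ∩ del = {}  (empty — regression defined)
  G \ add = {ball_in(b4,rmD), carry(b3,left)} \ {carry(b3,left)} = {ball_in(b4,rmD)}
  ∪ pre   = {ball_in(b4,rmD)} ∪ {ball_in(b3,rmD), free(left), robot_in(rmD)}
          = {ball_in(b3,rmD), ball_in(b4,rmD), free(left), robot_in(rmD)}

== RESULT ==
["ball_in(b3,rmD)", "ball_in(b4,rmD)", "free(left)", "robot_in(rmD)"]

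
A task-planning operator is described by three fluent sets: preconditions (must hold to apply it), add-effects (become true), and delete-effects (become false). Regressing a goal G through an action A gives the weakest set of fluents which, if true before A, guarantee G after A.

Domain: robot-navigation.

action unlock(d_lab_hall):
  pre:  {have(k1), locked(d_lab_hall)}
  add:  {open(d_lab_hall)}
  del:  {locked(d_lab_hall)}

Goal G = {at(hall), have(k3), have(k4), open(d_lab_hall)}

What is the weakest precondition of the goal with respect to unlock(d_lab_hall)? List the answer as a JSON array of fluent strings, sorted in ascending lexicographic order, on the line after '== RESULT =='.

Compute (G \ add) ∪ pre:
  G ∩ del = {}  (empty — regression defined)
  G \ add = {at(hall), have(k3), have(k4), open(d_lab_hall)} \ {open(d_lab_hall)} = {at(hall), have(k3), have(k4)}
  ∪ pre   = {at(hall), have(k3), have(k4)} ∪ {have(k1), locked(d_lab_hall)}
          = {at(hall), have(k1), have(k3), have(k4), locked(d_lab_hall)}

== RESULT ==
["at(hall)", "have(k1)", "have(k3)", "have(k4)", "locked(d_lab_hall)"]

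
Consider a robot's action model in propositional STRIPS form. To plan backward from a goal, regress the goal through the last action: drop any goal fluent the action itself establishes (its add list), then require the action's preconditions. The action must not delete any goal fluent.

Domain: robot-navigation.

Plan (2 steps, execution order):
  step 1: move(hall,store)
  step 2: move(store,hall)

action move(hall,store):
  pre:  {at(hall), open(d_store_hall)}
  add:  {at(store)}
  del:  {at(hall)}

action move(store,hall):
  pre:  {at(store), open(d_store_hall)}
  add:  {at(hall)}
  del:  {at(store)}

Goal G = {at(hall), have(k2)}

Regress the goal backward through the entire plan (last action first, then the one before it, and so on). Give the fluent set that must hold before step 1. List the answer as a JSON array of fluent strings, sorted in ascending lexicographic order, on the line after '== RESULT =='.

Work backward from the goal:
  through step 2 (move(store,hall)): drop {at(hall)}, keep {have(k2)}, require {at(store), open(d_store_hall)}
    → {at(store), have(k2), open(d_store_hall)}
  through step 1 (move(hall,store)): drop {at(store)}, keep {have(k2), open(d_store_hall)}, require {at(hall), open(d_store_hall)}
    → {at(hall), have(k2), open(d_store_hall)}

== RESULT ==
["at(hall)", "have(k2)", "open(d_store_hall)"]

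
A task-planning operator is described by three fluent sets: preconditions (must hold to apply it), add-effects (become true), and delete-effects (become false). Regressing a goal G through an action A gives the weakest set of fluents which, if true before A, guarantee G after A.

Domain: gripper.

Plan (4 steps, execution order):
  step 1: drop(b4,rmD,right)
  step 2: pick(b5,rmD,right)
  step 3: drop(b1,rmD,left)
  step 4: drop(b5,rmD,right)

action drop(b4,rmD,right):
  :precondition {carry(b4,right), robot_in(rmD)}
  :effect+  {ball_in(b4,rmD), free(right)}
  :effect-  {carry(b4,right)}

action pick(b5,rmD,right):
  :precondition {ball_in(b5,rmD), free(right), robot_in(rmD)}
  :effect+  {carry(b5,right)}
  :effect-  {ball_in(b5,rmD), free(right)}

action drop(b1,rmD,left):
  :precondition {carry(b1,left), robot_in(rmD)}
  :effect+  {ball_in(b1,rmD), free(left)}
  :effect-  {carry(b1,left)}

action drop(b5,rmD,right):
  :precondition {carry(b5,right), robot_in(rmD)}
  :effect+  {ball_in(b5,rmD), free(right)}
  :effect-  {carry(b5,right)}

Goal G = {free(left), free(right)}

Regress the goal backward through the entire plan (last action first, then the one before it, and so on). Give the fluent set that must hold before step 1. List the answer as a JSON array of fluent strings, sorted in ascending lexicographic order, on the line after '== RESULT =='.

Work backward from the goal:
  through step 4 (drop(b5,rmD,right)): drop {free(right)}, keep {free(left)}, require {carry(b5,right), robot_in(rmD)}
    → {carry(b5,right), free(left), robot_in(rmD)}
  through step 3 (drop(b1,rmD,left)): drop {free(left)}, keep {carry(b5,right), robot_in(rmD)}, require {carry(b1,left), robot_in(rmD)}
    → {carry(b1,left), carry(b5,right), robot_in(rmD)}
  through step 2 (pick(b5,rmD,right)): drop {carry(b5,right)}, keep {carry(b1,left), robot_in(rmD)}, require {ball_in(b5,rmD), free(right), robot_in(rmD)}
    → {ball_in(b5,rmD), carry(b1,left), free(right), robot_in(rmD)}
  through step 1 (drop(b4,rmD,right)): drop {free(right)}, keep {ball_in(b5,rmD), carry(b1,left), robot_in(rmD)}, require {carry(b4,right), robot_in(rmD)}
    → {ball_in(b5,rmD), carry(b1,left), carry(b4,right), robot_in(rmD)}

== RESULT ==
["ball_in(b5,rmD)", "carry(b1,left)", "carry(b4,right)", "robot_in(rmD)"]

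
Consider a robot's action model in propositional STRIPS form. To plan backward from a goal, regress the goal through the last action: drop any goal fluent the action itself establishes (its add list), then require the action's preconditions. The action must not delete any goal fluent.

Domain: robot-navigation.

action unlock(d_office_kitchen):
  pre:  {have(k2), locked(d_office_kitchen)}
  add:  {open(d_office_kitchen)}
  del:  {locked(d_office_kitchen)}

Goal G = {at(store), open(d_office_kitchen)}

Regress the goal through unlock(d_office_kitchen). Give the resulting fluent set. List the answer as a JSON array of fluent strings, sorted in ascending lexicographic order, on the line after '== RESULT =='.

Compute (G \ add) ∪ pre:
  G ∩ del = {}  (empty — regression defined)
  G \ add = {at(store), open(d_office_kitchen)} \ {open(d_office_kitchen)} = {at(store)}
  ∪ pre   = {at(store)} ∪ {have(k2), locked(d_office_kitchen)}
          = {at(store), have(k2), locked(d_office_kitchen)}

== RESULT ==
["at(store)", "have(k2)", "locked(d_office_kitchen)"]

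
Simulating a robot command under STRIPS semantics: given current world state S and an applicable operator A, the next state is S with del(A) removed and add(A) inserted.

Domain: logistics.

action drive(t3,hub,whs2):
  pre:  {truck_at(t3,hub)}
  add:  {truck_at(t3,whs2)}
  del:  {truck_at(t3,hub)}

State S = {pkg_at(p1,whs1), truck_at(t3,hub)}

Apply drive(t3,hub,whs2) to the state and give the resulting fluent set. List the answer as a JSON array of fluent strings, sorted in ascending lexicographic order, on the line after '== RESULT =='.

Compute (S \ del) ∪ add:
  pre ⊆ S: {truck_at(t3,hub)} ⊆ S  — applicable
  S \ del = {pkg_at(p1,whs1)}
  ∪ add   = {pkg_at(p1,whs1), truck_at(t3,whs2)}

== RESULT ==
["pkg_at(p1,whs1)", "truck_at(t3,whs2)"]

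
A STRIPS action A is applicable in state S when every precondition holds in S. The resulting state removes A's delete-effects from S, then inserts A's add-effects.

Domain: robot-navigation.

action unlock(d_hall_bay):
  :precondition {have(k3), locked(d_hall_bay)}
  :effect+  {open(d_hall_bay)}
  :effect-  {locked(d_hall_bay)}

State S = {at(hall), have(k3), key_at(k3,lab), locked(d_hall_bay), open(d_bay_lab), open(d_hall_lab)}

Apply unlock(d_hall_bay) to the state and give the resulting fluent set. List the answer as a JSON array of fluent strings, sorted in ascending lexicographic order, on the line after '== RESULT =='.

Compute (S \ del) ∪ add:
  pre ⊆ S: {have(k3), locked(d_hall_bay)} ⊆ S  — applicable
  S \ del = {at(hall), have(k3), key_at(k3,lab), open(d_bay_lab), open(d_hall_lab)}
  ∪ add   = {at(hall), have(k3), key_at(k3,lab), open(d_bay_lab), open(d_hall_bay), open(d_hall_lab)}

== RESULT ==
["at(hall)", "have(k3)", "key_at(k3,lab)", "open(d_bay_lab)", "open(d_hall_bay)", "open(d_hall_lab)"]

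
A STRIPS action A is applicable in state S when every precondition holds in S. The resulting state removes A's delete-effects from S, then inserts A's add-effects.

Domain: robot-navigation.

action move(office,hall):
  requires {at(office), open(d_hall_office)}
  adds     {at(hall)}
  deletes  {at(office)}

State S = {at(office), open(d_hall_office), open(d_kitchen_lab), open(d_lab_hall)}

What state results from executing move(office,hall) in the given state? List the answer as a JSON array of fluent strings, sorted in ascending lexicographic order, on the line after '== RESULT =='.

Compute (S \ del) ∪ add:
  pre ⊆ S: {at(office), open(d_hall_office)} ⊆ S  — applicable
  S \ del = {open(d_hall_office), open(d_kitchen_lab), open(d_lab_hall)}
  ∪ add   = {at(hall), open(d_hall_office), open(d_kitchen_lab), open(d_lab_hall)}

== RESULT ==
["at(hall)", "open(d_hall_office)", "open(d_kitchen_lab)", "open(d_lab_hall)"]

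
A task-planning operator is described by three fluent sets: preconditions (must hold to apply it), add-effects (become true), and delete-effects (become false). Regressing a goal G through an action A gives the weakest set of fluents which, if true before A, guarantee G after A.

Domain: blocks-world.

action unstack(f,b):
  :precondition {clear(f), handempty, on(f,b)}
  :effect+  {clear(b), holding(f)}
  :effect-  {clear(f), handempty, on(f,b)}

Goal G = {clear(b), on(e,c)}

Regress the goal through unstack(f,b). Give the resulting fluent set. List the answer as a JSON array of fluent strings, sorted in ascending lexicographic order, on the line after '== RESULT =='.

Regress:
  G ∩ del = {}  (empty — regression defined)
  G \ add = {clear(b), on(e,c)} \ {clear(b), holding(f)} = {on(e,c)}
  ∪ pre   = {on(e,c)} ∪ {clear(f), handempty, on(f,b)}
          = {clear(f), handempty, on(e,c), on(f,b)}

== RESULT ==
["clear(f)", "handempty", "on(e,c)", "on(f,b)"]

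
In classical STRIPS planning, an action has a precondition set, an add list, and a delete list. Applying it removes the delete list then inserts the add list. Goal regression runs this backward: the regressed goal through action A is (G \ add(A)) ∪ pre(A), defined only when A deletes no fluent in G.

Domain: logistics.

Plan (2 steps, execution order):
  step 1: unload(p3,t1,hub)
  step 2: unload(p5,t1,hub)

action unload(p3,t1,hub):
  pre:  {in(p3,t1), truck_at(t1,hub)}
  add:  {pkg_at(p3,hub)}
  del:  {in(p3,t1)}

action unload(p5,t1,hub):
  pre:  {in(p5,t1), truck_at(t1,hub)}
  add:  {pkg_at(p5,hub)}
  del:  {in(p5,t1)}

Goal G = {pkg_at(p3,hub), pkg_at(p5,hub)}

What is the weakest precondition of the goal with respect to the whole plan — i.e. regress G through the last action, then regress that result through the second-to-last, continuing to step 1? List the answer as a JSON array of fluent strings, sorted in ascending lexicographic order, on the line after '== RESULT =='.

Regress step by step:
  through step 2 (unload(p5,t1,hub)): drop {pkg_at(p5,hub)}, keep {pkg_at(p3,hub)}, require {in(p5,t1), truck_at(t1,hub)}
    → {in(p5,t1), pkg_at(p3,hub), truck_at(t1,hub)}
  through step 1 (unload(p3,t1,hub)): drop {pkg_at(p3,hub)}, keep {in(p5,t1), truck_at(t1,hub)}, require {in(p3,t1), truck_at(t1,hub)}
    → {in(p3,t1), in(p5,t1), truck_at(t1,hub)}

== RESULT ==
["in(p3,t1)", "in(p5,t1)", "truck_at(t1,hub)"]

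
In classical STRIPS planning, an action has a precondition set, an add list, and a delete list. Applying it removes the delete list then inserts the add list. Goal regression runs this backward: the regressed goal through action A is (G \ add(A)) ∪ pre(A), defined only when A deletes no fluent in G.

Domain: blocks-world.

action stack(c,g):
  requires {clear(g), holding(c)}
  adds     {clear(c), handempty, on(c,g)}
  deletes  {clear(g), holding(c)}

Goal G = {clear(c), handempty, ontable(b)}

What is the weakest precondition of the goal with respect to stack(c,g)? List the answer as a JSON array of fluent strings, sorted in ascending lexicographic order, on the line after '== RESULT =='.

Regress:
  G ∩ del = {}  (empty — regression defined)
  G \ add = {clear(c), handempty, ontable(b)} \ {clear(c), handempty, on(c,g)} = {ontable(b)}
  ∪ pre   = {ontable(b)} ∪ {clear(g), holding(c)}
          = {clear(g), holding(c), ontable(b)}

== RESULT ==
["clear(g)", "holding(c)", "ontable(b)"]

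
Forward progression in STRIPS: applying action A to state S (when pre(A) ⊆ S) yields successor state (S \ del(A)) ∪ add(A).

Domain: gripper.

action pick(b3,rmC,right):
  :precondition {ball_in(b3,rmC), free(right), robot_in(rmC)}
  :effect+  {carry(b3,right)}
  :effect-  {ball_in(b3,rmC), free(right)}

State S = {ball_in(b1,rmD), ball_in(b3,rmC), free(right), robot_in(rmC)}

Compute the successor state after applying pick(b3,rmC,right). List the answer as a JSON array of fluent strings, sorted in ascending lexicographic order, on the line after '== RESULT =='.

Compute (S \ del) ∪ add:
  pre ⊆ S: {ball_in(b3,rmC), free(right), robot_in(rmC)} ⊆ S  — applicable
  S \ del = {ball_in(b1,rmD), robot_in(rmC)}
  ∪ add   = {ball_in(b1,rmD), carry(b3,right), robot_in(rmC)}

== RESULT ==
["ball_in(b1,rmD)", "carry(b3,right)", "robot_in(rmC)"]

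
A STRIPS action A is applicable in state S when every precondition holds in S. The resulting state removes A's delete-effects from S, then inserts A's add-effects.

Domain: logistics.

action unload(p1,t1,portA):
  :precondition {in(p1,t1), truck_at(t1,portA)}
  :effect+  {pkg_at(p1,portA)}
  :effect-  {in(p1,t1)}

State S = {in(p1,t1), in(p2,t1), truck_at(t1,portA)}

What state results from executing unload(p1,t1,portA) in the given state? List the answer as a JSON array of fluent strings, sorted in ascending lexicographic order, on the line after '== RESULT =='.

Compute (S \ del) ∪ add:
  pre ⊆ S: {in(p1,t1), truck_at(t1,portA)} ⊆ S  — applicable
  S \ del = {in(p2,t1), truck_at(t1,portA)}
  ∪ add   = {in(p2,t1), pkg_at(p1,portA), truck_at(t1,portA)}

== RESULT ==
["in(p2,t1)", "pkg_at(p1,portA)", "truck_at(t1,portA)"]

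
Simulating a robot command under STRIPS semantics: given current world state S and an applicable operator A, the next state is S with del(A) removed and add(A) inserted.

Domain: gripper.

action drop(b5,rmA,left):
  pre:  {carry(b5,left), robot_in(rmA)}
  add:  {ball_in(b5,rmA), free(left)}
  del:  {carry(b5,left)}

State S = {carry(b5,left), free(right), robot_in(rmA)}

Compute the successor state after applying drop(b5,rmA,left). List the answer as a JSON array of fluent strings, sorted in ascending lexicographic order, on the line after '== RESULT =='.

Compute (S \ del) ∪ add:
  pre ⊆ S: {carry(b5,left), robot_in(rmA)} ⊆ S  — applicable
  S \ del = {free(right), robot_in(rmA)}
  ∪ add   = {ball_in(b5,rmA), free(left), free(right), robot_in(rmA)}

== RESULT ==
["ball_in(b5,rmA)", "free(left)", "free(right)", "robot_in(rmA)"]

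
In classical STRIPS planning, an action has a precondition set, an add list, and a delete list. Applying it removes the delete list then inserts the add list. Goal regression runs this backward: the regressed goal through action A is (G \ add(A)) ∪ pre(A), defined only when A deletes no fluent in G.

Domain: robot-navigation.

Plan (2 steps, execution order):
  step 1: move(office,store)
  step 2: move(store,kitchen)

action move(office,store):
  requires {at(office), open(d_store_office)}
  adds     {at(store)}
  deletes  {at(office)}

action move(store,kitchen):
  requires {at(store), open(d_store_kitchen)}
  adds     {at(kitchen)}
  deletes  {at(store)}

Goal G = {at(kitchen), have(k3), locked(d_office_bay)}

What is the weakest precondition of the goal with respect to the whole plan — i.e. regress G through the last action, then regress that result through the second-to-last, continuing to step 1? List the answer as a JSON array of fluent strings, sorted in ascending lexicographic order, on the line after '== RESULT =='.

Work backward from the goal:
  through step 2 (move(store,kitchen)): drop {at(kitchen)}, keep {have(k3), locked(d_office_bay)}, require {at(store), open(d_store_kitchen)}
    → {at(store), have(k3), locked(d_office_bay), open(d_store_kitchen)}
  through step 1 (move(office,store)): drop {at(store)}, keep {have(k3), locked(d_office_bay), open(d_store_kitchen)}, require {at(office), open(d_store_office)}
    → {at(office), have(k3), locked(d_office_bay), open(d_store_kitchen), open(d_store_office)}

== RESULT ==
["at(office)", "have(k3)", "locked(d_office_bay)", "open(d_store_kitchen)", "open(d_store_office)"]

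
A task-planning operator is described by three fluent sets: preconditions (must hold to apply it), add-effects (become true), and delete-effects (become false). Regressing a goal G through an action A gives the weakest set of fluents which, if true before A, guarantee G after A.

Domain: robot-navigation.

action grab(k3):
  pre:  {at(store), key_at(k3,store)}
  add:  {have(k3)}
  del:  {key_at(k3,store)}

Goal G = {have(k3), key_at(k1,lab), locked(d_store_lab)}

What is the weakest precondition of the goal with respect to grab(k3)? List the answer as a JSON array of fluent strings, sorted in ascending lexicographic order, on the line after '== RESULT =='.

Regress:
  G ∩ del = {}  (empty — regression defined)
  G \ add = {have(k3), key_at(k1,lab), locked(d_store_lab)} \ {have(k3)} = {key_at(k1,lab), locked(d_store_lab)}
  ∪ pre   = {key_at(k1,lab), locked(d_store_lab)} ∪ {at(store), key_at(k3,store)}
          = {at(store), key_at(k1,lab), key_at(k3,store), locked(d_store_lab)}

== RESULT ==
["at(store)", "key_at(k1,lab)", "key_at(k3,store)", "locked(d_store_lab)"]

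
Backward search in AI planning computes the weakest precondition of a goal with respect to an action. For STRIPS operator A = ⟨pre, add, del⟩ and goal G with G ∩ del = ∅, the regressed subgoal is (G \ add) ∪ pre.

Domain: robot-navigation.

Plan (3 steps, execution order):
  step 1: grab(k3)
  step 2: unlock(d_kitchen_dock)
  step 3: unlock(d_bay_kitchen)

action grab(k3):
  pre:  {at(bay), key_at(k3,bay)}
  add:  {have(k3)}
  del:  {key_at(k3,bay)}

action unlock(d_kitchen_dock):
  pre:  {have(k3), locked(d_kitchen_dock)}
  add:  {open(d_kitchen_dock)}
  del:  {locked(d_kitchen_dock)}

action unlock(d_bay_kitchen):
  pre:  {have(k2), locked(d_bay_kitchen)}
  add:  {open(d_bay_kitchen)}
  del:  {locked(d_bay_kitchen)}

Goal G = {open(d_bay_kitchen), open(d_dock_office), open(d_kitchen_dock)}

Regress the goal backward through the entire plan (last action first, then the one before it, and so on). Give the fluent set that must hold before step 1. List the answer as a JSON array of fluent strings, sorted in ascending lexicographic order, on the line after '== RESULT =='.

Work backward from the goal:
  through step 3 (unlock(d_bay_kitchen)): drop {open(d_bay_kitchen)}, keep {open(d_dock_office), open(d_kitchen_dock)}, require {have(k2), locked(d_bay_kitchen)}
    → {have(k2), locked(d_bay_kitchen), open(d_dock_office), open(d_kitchen_dock)}
  through step 2 (unlock(d_kitchen_dock)): drop {open(d_kitchen_dock)}, keep {have(k2), locked(d_bay_kitchen), open(d_dock_office)}, require {have(k3), locked(d_kitchen_dock)}
    → {have(k2), have(k3), locked(d_bay_kitchen), locked(d_kitchen_dock), open(d_dock_office)}
  through step 1 (grab(k3)): drop {have(k3)}, keep {have(k2), locked(d_bay_kitchen), locked(d_kitchen_dock), open(d_dock_office)}, require {at(bay), key_at(k3,bay)}
    → {at(bay), have(k2), key_at(k3,bay), locked(d_bay_kitchen), locked(d_kitchen_dock), open(d_dock_office)}

== RESULT ==
["at(bay)", "have(k2)", "key_at(k3,bay)", "locked(d_bay_kitchen)", "locked(d_kitchen_dock)", "open(d_dock_office)"]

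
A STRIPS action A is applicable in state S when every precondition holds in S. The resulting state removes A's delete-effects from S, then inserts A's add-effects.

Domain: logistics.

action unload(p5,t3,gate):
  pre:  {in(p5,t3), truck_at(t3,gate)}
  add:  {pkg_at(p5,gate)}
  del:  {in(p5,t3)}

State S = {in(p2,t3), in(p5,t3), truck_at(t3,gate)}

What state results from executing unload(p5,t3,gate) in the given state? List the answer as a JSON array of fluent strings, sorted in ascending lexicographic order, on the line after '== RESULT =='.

Compute (S \ del) ∪ add:
  pre ⊆ S: {in(p5,t3), truck_at(t3,gate)} ⊆ S  — applicable
  S \ del = {in(p2,t3), truck_at(t3,gate)}
  ∪ add   = {in(p2,t3), pkg_at(p5,gate), truck_at(t3,gate)}

== RESULT ==
["in(p2,t3)", "pkg_at(p5,gate)", "truck_at(t3,gate)"]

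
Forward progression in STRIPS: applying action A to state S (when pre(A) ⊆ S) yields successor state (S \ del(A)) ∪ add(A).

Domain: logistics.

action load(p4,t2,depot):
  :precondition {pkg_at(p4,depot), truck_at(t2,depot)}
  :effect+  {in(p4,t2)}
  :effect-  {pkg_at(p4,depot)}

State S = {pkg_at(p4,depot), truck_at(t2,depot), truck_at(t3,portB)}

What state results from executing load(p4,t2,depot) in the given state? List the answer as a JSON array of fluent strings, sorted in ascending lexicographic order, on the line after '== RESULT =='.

Compute (S \ del) ∪ add:
  pre ⊆ S: {pkg_at(p4,depot), truck_at(t2,depot)} ⊆ S  — applicable
  S \ del = {truck_at(t2,depot), truck_at(t3,portB)}
  ∪ add   = {in(p4,t2), truck_at(t2,depot), truck_at(t3,portB)}

== RESULT ==
["in(p4,t2)", "truck_at(t2,depot)", "truck_at(t3,portB)"]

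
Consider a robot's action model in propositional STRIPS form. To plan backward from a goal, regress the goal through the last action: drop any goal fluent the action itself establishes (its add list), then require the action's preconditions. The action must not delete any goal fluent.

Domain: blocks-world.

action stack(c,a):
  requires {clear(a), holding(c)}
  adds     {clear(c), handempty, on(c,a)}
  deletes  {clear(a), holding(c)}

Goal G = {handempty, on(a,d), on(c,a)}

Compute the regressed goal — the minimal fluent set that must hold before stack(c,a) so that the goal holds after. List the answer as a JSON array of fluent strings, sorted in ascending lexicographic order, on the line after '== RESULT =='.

Regress:
  G ∩ del = {}  (empty — regression defined)
  G \ add = {handempty, on(a,d), on(c,a)} \ {clear(c), handempty, on(c,a)} = {on(a,d)}
  ∪ pre   = {on(a,d)} ∪ {clear(a), holding(c)}
          = {clear(a), holding(c), on(a,d)}

== RESULT ==
["clear(a)", "holding(c)", "on(a,d)"]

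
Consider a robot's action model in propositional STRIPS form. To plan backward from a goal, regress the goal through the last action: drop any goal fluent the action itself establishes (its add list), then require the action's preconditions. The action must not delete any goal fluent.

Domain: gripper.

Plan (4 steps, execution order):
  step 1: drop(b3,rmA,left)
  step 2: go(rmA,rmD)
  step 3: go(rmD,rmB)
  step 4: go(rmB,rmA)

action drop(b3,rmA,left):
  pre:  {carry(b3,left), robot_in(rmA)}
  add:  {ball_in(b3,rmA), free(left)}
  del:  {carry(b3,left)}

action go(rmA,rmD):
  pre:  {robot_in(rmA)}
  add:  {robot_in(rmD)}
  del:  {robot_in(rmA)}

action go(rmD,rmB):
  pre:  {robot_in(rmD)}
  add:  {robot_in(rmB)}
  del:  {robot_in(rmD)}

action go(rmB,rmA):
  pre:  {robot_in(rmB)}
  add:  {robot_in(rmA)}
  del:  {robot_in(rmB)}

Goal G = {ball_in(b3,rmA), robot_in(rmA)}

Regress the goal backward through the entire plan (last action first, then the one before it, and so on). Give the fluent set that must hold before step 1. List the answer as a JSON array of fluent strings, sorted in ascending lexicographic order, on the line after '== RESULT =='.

Regress step by step:
  through step 4 (go(rmB,rmA)): drop {robot_in(rmA)}, keep {ball_in(b3,rmA)}, require {robot_in(rmB)}
    → {ball_in(b3,rmA), robot_in(rmB)}
  through step 3 (go(rmD,rmB)): drop {robot_in(rmB)}, keep {ball_in(b3,rmA)}, require {robot_in(rmD)}
    → {ball_in(b3,rmA), robot_in(rmD)}
  through step 2 (go(rmA,rmD)): drop {robot_in(rmD)}, keep {ball_in(b3,rmA)}, require {robot_in(rmA)}
    → {ball_in(b3,rmA), robot_in(rmA)}
  through step 1 (drop(b3,rmA,left)): drop {ball_in(b3,rmA)}, keep {robot_in(rmA)}, require {carry(b3,left), robot_in(rmA)}
    → {carry(b3,left), robot_in(rmA)}

== RESULT ==
["carry(b3,left)", "robot_in(rmA)"]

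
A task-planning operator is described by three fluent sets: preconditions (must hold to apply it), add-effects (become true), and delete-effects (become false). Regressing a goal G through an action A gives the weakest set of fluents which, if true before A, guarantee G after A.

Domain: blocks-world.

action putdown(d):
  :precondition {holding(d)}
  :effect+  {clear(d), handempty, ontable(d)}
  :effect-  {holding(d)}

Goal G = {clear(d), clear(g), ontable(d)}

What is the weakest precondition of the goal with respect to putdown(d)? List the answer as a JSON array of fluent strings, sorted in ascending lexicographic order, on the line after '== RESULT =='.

Compute (G \ add) ∪ pre:
  G ∩ del = {}  (empty — regression defined)
  G \ add = {clear(d), clear(g), ontable(d)} \ {clear(d), handempty, ontable(d)} = {clear(g)}
  ∪ pre   = {clear(g)} ∪ {holding(d)}
          = {clear(g), holding(d)}

== RESULT ==
["clear(g)", "holding(d)"]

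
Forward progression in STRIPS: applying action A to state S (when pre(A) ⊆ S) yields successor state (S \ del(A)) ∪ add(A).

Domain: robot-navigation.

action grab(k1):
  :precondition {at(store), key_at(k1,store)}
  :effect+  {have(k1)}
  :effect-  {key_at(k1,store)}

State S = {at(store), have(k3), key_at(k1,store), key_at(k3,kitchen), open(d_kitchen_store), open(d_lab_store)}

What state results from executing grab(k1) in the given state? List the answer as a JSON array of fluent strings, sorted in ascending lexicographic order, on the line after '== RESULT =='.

Compute (S \ del) ∪ add:
  pre ⊆ S: {at(store), key_at(k1,store)} ⊆ S  — applicable
  S \ del = {at(store), have(k3), key_at(k3,kitchen), open(d_kitchen_store), open(d_lab_store)}
  ∪ add   = {at(store), have(k1), have(k3), key_at(k3,kitchen), open(d_kitchen_store), open(d_lab_store)}

== RESULT ==
["at(store)", "have(k1)", "have(k3)", "key_at(k3,kitchen)", "open(d_kitchen_store)", "open(d_lab_store)"]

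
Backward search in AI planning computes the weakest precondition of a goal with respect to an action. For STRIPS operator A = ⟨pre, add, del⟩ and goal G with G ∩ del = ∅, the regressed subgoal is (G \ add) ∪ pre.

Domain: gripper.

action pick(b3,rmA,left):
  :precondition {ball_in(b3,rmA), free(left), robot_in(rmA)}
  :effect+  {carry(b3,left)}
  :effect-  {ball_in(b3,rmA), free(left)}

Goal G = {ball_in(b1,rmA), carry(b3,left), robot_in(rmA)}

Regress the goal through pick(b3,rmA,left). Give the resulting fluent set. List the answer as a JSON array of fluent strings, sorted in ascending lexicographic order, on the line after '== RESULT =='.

Compute (G \ add) ∪ pre:
  G ∩ del = {}  (empty — regression defined)
  G \ add = {ball_in(b1,rmA), carry(b3,left), robot_in(rmA)} \ {carry(b3,left)} = {ball_in(b1,rmA), robot_in(rmA)}
  ∪ pre   = {ball_in(b1,rmA), robot_in(rmA)} ∪ {ball_in(b3,rmA), free(left), robot_in(rmA)}
          = {ball_in(b1,rmA), ball_in(b3,rmA), free(left), robot_in(rmA)}

== RESULT ==
["ball_in(b1,rmA)", "ball_in(b3,rmA)", "free(left)", "robot_in(rmA)"]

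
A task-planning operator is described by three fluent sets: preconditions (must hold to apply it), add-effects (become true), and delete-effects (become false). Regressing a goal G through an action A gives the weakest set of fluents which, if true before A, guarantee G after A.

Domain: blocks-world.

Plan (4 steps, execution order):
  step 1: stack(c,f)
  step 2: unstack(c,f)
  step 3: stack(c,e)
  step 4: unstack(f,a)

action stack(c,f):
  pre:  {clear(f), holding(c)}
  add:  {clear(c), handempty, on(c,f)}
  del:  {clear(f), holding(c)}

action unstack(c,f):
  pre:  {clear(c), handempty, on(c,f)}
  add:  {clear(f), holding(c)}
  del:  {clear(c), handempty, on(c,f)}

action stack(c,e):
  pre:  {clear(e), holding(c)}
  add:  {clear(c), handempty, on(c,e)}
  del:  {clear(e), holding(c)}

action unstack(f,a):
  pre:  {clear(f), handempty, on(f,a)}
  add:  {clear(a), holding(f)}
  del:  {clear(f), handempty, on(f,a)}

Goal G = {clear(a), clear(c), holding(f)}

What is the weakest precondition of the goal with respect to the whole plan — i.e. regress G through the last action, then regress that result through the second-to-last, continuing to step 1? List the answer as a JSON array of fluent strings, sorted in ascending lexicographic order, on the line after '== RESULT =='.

Regress step by step:
  through step 4 (unstack(f,a)): drop {clear(a), holding(f)}, keep {clear(c)}, require {clear(f), handempty, on(f,a)}
    → {clear(c), clear(f), handempty, on(f,a)}
  through step 3 (stack(c,e)): drop {clear(c), handempty}, keep {clear(f), on(f,a)}, require {clear(e), holding(c)}
    → {clear(e), clear(f), holding(c), on(f,a)}
  through step 2 (unstack(c,f)): drop {clear(f), holding(c)}, keep {clear(e), on(f,a)}, require {clear(c), handempty, on(c,f)}
    → {clear(c), clear(e), handempty, on(c,f), on(f,a)}
  through step 1 (stack(c,f)): drop {clear(c), handempty, on(c,f)}, keep {clear(e), on(f,a)}, require {clear(f), holding(c)}
    → {clear(e), clear(f), holding(c), on(f,a)}

== RESULT ==
["clear(e)", "clear(f)", "holding(c)", "on(f,a)"]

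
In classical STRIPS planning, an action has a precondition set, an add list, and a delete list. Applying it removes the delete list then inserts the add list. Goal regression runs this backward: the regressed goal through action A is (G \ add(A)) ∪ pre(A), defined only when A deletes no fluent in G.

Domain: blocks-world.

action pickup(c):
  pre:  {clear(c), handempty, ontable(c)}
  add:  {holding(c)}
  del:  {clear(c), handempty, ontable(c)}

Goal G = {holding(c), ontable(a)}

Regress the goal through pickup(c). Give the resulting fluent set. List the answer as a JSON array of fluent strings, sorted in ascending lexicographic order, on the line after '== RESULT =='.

Compute (G \ add) ∪ pre:
  G ∩ del = {}  (empty — regression defined)
  G \ add = {holding(c), ontable(a)} \ {holding(c)} = {ontable(a)}
  ∪ pre   = {ontable(a)} ∪ {clear(c), handempty, ontable(c)}
          = {clear(c), handempty, ontable(a), ontable(c)}

== RESULT ==
["clear(c)", "handempty", "ontable(a)", "ontable(c)"]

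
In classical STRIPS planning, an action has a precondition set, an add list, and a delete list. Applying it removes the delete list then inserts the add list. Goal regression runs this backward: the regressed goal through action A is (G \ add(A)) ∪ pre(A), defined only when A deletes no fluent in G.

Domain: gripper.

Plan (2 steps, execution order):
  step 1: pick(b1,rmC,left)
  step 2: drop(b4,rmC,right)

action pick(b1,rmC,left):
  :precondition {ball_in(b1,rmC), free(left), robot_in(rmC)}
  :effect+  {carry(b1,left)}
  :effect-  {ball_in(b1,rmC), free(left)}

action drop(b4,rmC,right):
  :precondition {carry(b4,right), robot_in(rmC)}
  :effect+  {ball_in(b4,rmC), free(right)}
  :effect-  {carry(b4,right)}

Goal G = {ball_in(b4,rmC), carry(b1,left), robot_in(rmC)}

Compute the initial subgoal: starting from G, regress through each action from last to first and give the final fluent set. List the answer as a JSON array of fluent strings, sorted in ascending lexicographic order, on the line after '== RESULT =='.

Regress step by step:
  through step 2 (drop(b4,rmC,right)): drop {ball_in(b4,rmC)}, keep {carry(b1,left), robot_in(rmC)}, require {carry(b4,right), robot_in(rmC)}
    → {carry(b1,left), carry(b4,right), robot_in(rmC)}
  through step 1 (pick(b1,rmC,left)): drop {carry(b1,left)}, keep {carry(b4,right), robot_in(rmC)}, require {ball_in(b1,rmC), free(left), robot_in(rmC)}
    → {ball_in(b1,rmC), carry(b4,right), free(left), robot_in(rmC)}

== RESULT ==
["ball_in(b1,rmC)", "carry(b4,right)", "free(left)", "robot_in(rmC)"]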